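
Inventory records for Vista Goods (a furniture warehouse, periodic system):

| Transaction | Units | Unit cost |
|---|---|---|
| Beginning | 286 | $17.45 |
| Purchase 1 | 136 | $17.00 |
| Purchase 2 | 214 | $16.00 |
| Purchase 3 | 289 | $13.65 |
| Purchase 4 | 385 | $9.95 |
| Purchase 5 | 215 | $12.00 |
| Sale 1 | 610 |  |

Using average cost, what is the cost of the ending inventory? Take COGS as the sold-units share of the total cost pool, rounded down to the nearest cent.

Ending inventory = $12,649.38

Sale 1, sell 610: 610/1525 × $21,082.30 → $8,432.92
Ending inventory (cost pool remaining) = $12,649.38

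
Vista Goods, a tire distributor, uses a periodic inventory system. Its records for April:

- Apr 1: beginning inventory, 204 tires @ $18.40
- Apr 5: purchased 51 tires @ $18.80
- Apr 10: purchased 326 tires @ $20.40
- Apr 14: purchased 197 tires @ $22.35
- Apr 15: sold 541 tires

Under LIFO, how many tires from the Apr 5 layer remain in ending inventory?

Apr 15, 541 sold [LIFO — newest first]: 197 @ $22.35 + 326 @ $20.40 + 18 @ $18.80 = $11,391.75
Ending inventory: 204 @ $18.40 + 33 @ $18.80 = $4,374.00

33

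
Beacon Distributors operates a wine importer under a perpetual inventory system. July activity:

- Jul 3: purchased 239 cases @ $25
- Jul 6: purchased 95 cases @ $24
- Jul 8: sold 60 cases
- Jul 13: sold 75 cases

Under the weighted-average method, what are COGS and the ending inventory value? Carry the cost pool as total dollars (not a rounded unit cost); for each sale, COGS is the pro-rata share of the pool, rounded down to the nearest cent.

COGS = $3,336.59; ending inventory = $4,918.41

After Jul 3: 239 on hand, pool $5,975.00 (≈ $25.0000 each)
After Jul 6: 334 on hand, pool $8,255.00 (≈ $24.7156 each)
Jul 8, sell 60: 60/334 × $8,255.00 → $1,482.93
Jul 13, sell 75: 75/274 × $6,772.07 → $1,853.66
Total COGS = $1,482.93 + $1,853.66 = $3,336.59
Ending inventory (cost pool remaining) = $4,918.41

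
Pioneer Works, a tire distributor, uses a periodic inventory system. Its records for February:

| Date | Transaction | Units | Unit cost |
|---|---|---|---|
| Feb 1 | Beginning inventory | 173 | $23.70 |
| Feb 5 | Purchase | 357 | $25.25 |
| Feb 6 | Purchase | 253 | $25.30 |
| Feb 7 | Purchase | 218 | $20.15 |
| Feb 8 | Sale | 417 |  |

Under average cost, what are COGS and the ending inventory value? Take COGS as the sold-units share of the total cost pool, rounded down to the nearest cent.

COGS = $9,959.65; ending inventory = $13,948.30

Feb 8, sell 417: 417/1001 × $23,907.95 → $9,959.65
Ending inventory (cost pool remaining) = $13,948.30
Check: goods available $23,907.95 = COGS $9,959.65 + ending $13,948.30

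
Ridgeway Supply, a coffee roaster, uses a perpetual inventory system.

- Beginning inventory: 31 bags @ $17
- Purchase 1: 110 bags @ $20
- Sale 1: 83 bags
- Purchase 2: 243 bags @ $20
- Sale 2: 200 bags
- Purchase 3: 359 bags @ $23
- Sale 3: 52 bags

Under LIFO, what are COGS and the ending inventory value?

COGS = $6,856; ending inventory = $8,988

Sale 1 (83) [LIFO — newest first]: 83 @ $20 = $1,660
Sale 2 (200) [LIFO — newest first]: 200 @ $20 = $4,000
Sale 3 (52) [LIFO — newest first]: 52 @ $23 = $1,196
Total COGS = $1,660 + $4,000 + $1,196 = $6,856
Ending inventory: 31 @ $17 + 27 @ $20 + 43 @ $20 + 307 @ $23 = $8,988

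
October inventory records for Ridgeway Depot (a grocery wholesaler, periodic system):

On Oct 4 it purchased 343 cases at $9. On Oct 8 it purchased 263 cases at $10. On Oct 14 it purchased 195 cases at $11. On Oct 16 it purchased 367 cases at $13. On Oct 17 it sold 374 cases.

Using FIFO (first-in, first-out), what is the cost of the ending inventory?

Oct 17, 374 sold [FIFO — oldest first]: 343 @ $9 + 31 @ $10 = $3,397
Ending inventory: 232 @ $10 + 195 @ $11 + 367 @ $13 = $9,236

Ending inventory = $9,236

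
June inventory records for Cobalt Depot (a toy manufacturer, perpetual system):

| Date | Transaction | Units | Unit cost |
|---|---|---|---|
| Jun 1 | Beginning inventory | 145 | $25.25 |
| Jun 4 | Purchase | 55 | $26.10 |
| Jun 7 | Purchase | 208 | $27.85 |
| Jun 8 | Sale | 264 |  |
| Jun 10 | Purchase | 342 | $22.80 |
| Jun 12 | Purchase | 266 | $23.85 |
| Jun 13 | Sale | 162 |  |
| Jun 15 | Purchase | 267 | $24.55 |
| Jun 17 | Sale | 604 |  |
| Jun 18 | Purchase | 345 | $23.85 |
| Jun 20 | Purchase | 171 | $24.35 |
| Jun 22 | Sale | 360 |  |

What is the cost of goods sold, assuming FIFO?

Jun 8, 264 sold [FIFO — oldest first]: 145 @ $25.25 + 55 @ $26.10 + 64 @ $27.85 = $6,879.15
Jun 13, 162 sold [FIFO — oldest first]: 144 @ $27.85 + 18 @ $22.80 = $4,420.80
Jun 17, 604 sold [FIFO — oldest first]: 324 @ $22.80 + 266 @ $23.85 + 14 @ $24.55 = $14,075.00
Jun 22, 360 sold [FIFO — oldest first]: 253 @ $24.55 + 107 @ $23.85 = $8,763.10
Total COGS = $6,879.15 + $4,420.80 + $14,075.00 + $8,763.10 = $34,138.05
Ending inventory: 238 @ $23.85 + 171 @ $24.35 = $9,840.15
Check: goods available $43,978.20 = COGS $34,138.05 + ending $9,840.15

COGS = $34,138.05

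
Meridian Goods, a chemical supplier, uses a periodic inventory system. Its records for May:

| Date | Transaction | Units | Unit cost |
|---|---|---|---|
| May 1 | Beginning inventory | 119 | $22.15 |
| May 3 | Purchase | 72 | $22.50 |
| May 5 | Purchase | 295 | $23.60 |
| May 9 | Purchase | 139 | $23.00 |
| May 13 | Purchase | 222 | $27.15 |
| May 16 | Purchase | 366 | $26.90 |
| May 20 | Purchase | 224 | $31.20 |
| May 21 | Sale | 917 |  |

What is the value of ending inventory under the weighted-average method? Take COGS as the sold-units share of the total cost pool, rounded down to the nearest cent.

Ending inventory = $13,489.01

May 21, sell 917: 917/1437 × $37,276.35 → $23,787.34
Ending inventory (cost pool remaining) = $13,489.01
Check: goods available $37,276.35 = COGS $23,787.34 + ending $13,489.01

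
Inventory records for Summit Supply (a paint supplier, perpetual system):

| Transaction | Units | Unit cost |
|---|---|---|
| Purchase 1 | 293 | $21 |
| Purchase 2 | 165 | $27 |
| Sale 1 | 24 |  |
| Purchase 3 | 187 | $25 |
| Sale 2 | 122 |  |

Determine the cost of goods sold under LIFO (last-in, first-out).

Sale 1 (24) [LIFO — newest first]: 24 @ $27 = $648
Sale 2 (122) [LIFO — newest first]: 122 @ $25 = $3,050
Total COGS = $648 + $3,050 = $3,698
Ending inventory: 293 @ $21 + 141 @ $27 + 65 @ $25 = $11,585

COGS = $3,698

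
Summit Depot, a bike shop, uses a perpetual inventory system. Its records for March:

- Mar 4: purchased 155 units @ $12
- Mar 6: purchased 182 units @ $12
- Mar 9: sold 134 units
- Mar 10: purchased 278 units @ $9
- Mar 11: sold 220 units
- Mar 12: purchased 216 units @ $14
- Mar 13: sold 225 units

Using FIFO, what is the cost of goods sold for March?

COGS = $6,222

Mar 9, 134 sold [FIFO — oldest first]: 134 @ $12 = $1,608
Mar 11, 220 sold [FIFO — oldest first]: 21 @ $12 + 182 @ $12 + 17 @ $9 = $2,589
Mar 13, 225 sold [FIFO — oldest first]: 225 @ $9 = $2,025
Total COGS = $1,608 + $2,589 + $2,025 = $6,222
Ending inventory: 36 @ $9 + 216 @ $14 = $3,348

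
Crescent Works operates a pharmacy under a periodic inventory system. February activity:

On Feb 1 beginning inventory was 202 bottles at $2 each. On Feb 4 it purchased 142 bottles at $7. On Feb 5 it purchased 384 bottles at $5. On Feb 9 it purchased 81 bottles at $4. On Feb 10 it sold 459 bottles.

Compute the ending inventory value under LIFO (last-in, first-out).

Ending inventory = $1,428

Feb 10, 459 sold [LIFO — newest first]: 81 @ $4 + 378 @ $5 = $2,214
Ending inventory: 202 @ $2 + 142 @ $7 + 6 @ $5 = $1,428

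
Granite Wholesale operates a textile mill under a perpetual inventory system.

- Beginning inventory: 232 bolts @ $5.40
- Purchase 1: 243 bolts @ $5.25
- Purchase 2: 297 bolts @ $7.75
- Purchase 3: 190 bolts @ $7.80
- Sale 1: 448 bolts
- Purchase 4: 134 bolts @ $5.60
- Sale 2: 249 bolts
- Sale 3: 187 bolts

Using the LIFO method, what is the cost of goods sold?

Sale 1 (448) [LIFO — newest first]: 190 @ $7.80 + 258 @ $7.75 = $3,481.50
Sale 2 (249) [LIFO — newest first]: 134 @ $5.60 + 39 @ $7.75 + 76 @ $5.25 = $1,451.65
Sale 3 (187) [LIFO — newest first]: 167 @ $5.25 + 20 @ $5.40 = $984.75
Total COGS = $3,481.50 + $1,451.65 + $984.75 = $5,917.90
Ending inventory: 212 @ $5.40 = $1,144.80

COGS = $5,917.90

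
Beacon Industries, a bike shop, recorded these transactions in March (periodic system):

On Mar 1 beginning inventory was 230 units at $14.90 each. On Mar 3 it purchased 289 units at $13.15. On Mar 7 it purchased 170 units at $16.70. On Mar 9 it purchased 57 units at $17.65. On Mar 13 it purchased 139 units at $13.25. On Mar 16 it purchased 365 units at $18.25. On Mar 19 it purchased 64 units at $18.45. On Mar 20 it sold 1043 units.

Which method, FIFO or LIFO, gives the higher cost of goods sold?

LIFO

FIFO COGS: 230 @ $14.90 + 289 @ $13.15 + 170 @ $16.70 + 57 @ $17.65 + 139 @ $13.25 + 158 @ $18.25 = $15,797.65
LIFO COGS: 64 @ $18.45 + 365 @ $18.25 + 139 @ $13.25 + 57 @ $17.65 + 170 @ $16.70 + 248 @ $13.15 = $16,790.05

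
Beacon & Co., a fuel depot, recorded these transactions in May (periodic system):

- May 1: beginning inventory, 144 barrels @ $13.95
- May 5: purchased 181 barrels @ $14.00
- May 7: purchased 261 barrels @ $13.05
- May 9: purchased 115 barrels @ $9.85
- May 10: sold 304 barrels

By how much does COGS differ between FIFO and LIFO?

FIFO COGS: 144 @ $13.95 + 160 @ $14.00 = $4,248.80
LIFO COGS: 115 @ $9.85 + 189 @ $13.05 = $3,599.20
Difference = |$4,248.80 − $3,599.20| = $649.60

$649.60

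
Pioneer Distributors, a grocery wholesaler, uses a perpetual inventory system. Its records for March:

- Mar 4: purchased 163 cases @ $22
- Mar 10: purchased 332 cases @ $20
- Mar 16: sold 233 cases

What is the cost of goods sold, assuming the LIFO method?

Mar 16, 233 sold [LIFO — newest first]: 233 @ $20 = $4,660
Ending inventory: 163 @ $22 + 99 @ $20 = $5,566
Check: goods available $10,226 = COGS $4,660 + ending $5,566

COGS = $4,660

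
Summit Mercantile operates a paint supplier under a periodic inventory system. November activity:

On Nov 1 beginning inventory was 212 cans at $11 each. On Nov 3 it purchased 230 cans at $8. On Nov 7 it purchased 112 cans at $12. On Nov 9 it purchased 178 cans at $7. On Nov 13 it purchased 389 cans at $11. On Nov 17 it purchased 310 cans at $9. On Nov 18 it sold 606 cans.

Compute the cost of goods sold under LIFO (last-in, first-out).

COGS = $6,046

Nov 18, 606 sold [LIFO — newest first]: 310 @ $9 + 296 @ $11 = $6,046
Ending inventory: 212 @ $11 + 230 @ $8 + 112 @ $12 + 178 @ $7 + 93 @ $11 = $7,785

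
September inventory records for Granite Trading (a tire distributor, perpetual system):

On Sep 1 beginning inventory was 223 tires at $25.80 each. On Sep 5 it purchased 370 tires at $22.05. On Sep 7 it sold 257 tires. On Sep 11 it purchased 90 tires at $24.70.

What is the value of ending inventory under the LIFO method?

Sep 7, 257 sold [LIFO — newest first]: 257 @ $22.05 = $5,666.85
Ending inventory: 223 @ $25.80 + 113 @ $22.05 + 90 @ $24.70 = $10,468.05
Check: goods available $16,134.90 = COGS $5,666.85 + ending $10,468.05

Ending inventory = $10,468.05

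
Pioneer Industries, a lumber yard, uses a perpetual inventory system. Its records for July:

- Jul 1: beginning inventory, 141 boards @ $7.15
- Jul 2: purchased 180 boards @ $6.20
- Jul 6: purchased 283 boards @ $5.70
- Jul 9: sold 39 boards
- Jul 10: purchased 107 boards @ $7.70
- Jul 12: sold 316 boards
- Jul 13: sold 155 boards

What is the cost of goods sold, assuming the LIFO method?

COGS = $3,181.00

Jul 9, 39 sold [LIFO — newest first]: 39 @ $5.70 = $222.30
Jul 12, 316 sold [LIFO — newest first]: 107 @ $7.70 + 209 @ $5.70 = $2,015.20
Jul 13, 155 sold [LIFO — newest first]: 35 @ $5.70 + 120 @ $6.20 = $943.50
Total COGS = $222.30 + $2,015.20 + $943.50 = $3,181.00
Ending inventory: 141 @ $7.15 + 60 @ $6.20 = $1,380.15
Check: goods available $4,561.15 = COGS $3,181.00 + ending $1,380.15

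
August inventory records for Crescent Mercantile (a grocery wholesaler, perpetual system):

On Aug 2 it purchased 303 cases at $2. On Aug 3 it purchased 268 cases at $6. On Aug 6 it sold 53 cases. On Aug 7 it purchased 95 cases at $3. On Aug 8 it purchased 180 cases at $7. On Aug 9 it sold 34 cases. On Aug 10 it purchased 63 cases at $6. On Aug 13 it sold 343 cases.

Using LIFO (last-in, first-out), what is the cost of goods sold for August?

Aug 6, 53 sold [LIFO — newest first]: 53 @ $6 = $318
Aug 9, 34 sold [LIFO — newest first]: 34 @ $7 = $238
Aug 13, 343 sold [LIFO — newest first]: 63 @ $6 + 146 @ $7 + 95 @ $3 + 39 @ $6 = $1,919
Total COGS = $318 + $238 + $1,919 = $2,475
Ending inventory: 303 @ $2 + 176 @ $6 = $1,662

COGS = $2,475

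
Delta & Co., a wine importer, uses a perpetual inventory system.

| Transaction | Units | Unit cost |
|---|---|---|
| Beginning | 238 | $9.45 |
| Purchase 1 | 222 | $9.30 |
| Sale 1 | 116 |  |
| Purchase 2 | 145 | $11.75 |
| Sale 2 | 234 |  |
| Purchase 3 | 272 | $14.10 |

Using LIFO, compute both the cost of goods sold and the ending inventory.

COGS = $3,610.25; ending inventory = $6,242.40

Sale 1 (116) [LIFO — newest first]: 116 @ $9.30 = $1,078.80
Sale 2 (234) [LIFO — newest first]: 145 @ $11.75 + 89 @ $9.30 = $2,531.45
Total COGS = $1,078.80 + $2,531.45 = $3,610.25
Ending inventory: 238 @ $9.45 + 17 @ $9.30 + 272 @ $14.10 = $6,242.40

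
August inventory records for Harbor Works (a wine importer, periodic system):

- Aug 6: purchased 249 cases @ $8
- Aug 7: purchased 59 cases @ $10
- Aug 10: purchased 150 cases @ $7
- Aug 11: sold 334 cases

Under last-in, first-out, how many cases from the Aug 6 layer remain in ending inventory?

Aug 11, 334 sold [LIFO — newest first]: 150 @ $7 + 59 @ $10 + 125 @ $8 = $2,640
Ending inventory: 124 @ $8 = $992

124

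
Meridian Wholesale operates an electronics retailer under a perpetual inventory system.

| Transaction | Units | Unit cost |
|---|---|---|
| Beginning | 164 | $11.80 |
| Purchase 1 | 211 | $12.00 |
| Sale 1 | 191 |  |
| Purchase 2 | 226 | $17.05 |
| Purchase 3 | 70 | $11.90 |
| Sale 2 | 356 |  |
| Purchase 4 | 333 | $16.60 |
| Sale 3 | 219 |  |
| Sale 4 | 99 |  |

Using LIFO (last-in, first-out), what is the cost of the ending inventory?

Ending inventory = $1,712.20

Sale 1 (191) [LIFO — newest first]: 191 @ $12.00 = $2,292.00
Sale 2 (356) [LIFO — newest first]: 70 @ $11.90 + 226 @ $17.05 + 20 @ $12.00 + 40 @ $11.80 = $5,398.30
Sale 3 (219) [LIFO — newest first]: 219 @ $16.60 = $3,635.40
Sale 4 (99) [LIFO — newest first]: 99 @ $16.60 = $1,643.40
Total COGS = $2,292.00 + $5,398.30 + $3,635.40 + $1,643.40 = $12,969.10
Ending inventory: 124 @ $11.80 + 15 @ $16.60 = $1,712.20
Check: goods available $14,681.30 = COGS $12,969.10 + ending $1,712.20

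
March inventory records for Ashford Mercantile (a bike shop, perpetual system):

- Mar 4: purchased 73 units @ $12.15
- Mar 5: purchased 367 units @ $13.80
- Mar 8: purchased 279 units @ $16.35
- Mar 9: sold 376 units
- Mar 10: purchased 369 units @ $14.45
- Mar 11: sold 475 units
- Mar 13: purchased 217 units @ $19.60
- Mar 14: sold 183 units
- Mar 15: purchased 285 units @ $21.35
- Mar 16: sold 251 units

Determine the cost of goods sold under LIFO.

Mar 9, 376 sold [LIFO — newest first]: 279 @ $16.35 + 97 @ $13.80 = $5,900.25
Mar 11, 475 sold [LIFO — newest first]: 369 @ $14.45 + 106 @ $13.80 = $6,794.85
Mar 14, 183 sold [LIFO — newest first]: 183 @ $19.60 = $3,586.80
Mar 16, 251 sold [LIFO — newest first]: 251 @ $21.35 = $5,358.85
Total COGS = $5,900.25 + $6,794.85 + $3,586.80 + $5,358.85 = $21,640.75
Ending inventory: 73 @ $12.15 + 164 @ $13.80 + 34 @ $19.60 + 34 @ $21.35 = $4,542.45
Check: goods available $26,183.20 = COGS $21,640.75 + ending $4,542.45

COGS = $21,640.75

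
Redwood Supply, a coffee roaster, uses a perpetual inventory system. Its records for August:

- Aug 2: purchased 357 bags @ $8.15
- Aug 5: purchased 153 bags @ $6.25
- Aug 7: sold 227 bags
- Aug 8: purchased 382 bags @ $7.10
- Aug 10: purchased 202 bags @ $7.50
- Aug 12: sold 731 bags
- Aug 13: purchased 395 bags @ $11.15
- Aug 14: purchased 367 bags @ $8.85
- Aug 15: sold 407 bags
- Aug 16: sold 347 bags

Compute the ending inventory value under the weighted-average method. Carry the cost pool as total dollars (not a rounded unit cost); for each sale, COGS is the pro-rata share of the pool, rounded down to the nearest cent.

After Aug 2: 357 on hand, pool $2,909.55 (≈ $8.1500 each)
After Aug 5: 510 on hand, pool $3,865.80 (≈ $7.5800 each)
Aug 7, sell 227: 227/510 × $3,865.80 → $1,720.66
After Aug 8: 665 on hand, pool $4,857.34 (≈ $7.3043 each)
After Aug 10: 867 on hand, pool $6,372.34 (≈ $7.3499 each)
Aug 12, sell 731: 731/867 × $6,372.34 → $5,372.75
After Aug 13: 531 on hand, pool $5,403.84 (≈ $10.1767 each)
After Aug 14: 898 on hand, pool $8,651.79 (≈ $9.6345 each)
Aug 15, sell 407: 407/898 × $8,651.79 → $3,921.24
Aug 16, sell 347: 347/491 × $4,730.55 → $3,343.17
Total COGS = $1,720.66 + $5,372.75 + $3,921.24 + $3,343.17 = $14,357.82
Ending inventory (cost pool remaining) = $1,387.38

Ending inventory = $1,387.38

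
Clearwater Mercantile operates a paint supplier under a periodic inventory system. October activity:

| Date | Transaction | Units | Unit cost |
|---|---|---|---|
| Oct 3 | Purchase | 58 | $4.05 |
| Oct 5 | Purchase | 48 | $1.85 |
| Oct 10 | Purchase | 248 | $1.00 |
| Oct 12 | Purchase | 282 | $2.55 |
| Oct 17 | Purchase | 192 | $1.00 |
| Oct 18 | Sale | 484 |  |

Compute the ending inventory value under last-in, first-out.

Oct 18, 484 sold [LIFO — newest first]: 192 @ $1.00 + 282 @ $2.55 + 10 @ $1.00 = $921.10
Ending inventory: 58 @ $4.05 + 48 @ $1.85 + 238 @ $1.00 = $561.70
Check: goods available $1,482.80 = COGS $921.10 + ending $561.70

Ending inventory = $561.70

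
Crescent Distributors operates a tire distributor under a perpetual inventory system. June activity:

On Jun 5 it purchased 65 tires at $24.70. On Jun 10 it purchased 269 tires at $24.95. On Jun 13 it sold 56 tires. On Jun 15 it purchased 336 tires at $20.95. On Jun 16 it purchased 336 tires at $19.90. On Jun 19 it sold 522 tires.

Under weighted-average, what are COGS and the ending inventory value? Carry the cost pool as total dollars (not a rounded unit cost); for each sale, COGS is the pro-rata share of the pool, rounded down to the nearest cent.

COGS = $12,740.10; ending inventory = $9,302.55

After Jun 5: 65 on hand, pool $1,605.50 (≈ $24.7000 each)
After Jun 10: 334 on hand, pool $8,317.05 (≈ $24.9013 each)
Jun 13, sell 56: 56/334 × $8,317.05 → $1,394.47
After Jun 15: 614 on hand, pool $13,961.78 (≈ $22.7391 each)
After Jun 16: 950 on hand, pool $20,648.18 (≈ $21.7349 each)
Jun 19, sell 522: 522/950 × $20,648.18 → $11,345.63
Total COGS = $1,394.47 + $11,345.63 = $12,740.10
Ending inventory (cost pool remaining) = $9,302.55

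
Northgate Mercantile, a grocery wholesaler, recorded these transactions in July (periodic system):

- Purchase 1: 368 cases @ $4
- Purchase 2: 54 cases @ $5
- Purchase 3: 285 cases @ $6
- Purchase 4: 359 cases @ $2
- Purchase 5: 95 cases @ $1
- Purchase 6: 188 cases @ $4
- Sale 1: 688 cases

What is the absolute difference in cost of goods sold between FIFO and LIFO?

FIFO COGS: 368 @ $4 + 54 @ $5 + 266 @ $6 = $3,338
LIFO COGS: 188 @ $4 + 95 @ $1 + 359 @ $2 + 46 @ $6 = $1,841
Difference = |$3,338 − $1,841| = $1,497

$1,497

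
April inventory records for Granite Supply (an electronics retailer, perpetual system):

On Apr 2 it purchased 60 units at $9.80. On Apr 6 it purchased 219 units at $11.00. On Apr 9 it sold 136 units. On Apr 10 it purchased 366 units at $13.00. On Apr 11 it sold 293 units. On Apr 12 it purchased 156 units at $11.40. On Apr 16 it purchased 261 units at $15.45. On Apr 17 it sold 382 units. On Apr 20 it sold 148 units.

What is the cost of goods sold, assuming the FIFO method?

COGS = $11,974.50

Apr 9, 136 sold [FIFO — oldest first]: 60 @ $9.80 + 76 @ $11.00 = $1,424.00
Apr 11, 293 sold [FIFO — oldest first]: 143 @ $11.00 + 150 @ $13.00 = $3,523.00
Apr 17, 382 sold [FIFO — oldest first]: 216 @ $13.00 + 156 @ $11.40 + 10 @ $15.45 = $4,740.90
Apr 20, 148 sold [FIFO — oldest first]: 148 @ $15.45 = $2,286.60
Total COGS = $1,424.00 + $3,523.00 + $4,740.90 + $2,286.60 = $11,974.50
Ending inventory: 103 @ $15.45 = $1,591.35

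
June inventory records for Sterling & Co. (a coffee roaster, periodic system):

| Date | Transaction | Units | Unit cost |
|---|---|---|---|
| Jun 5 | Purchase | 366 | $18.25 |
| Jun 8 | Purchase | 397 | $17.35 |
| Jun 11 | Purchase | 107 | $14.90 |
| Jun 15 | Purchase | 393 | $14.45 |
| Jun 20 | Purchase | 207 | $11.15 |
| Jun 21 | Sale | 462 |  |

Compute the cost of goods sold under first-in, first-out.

Jun 21, 462 sold [FIFO — oldest first]: 366 @ $18.25 + 96 @ $17.35 = $8,345.10
Ending inventory: 301 @ $17.35 + 107 @ $14.90 + 393 @ $14.45 + 207 @ $11.15 = $14,803.55

COGS = $8,345.10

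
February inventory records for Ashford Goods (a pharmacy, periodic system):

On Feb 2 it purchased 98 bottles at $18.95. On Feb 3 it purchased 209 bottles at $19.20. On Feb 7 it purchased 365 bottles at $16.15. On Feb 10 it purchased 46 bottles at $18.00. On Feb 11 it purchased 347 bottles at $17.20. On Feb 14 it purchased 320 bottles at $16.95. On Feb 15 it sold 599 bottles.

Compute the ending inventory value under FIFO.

Feb 15, 599 sold [FIFO — oldest first]: 98 @ $18.95 + 209 @ $19.20 + 292 @ $16.15 = $10,585.70
Ending inventory: 73 @ $16.15 + 46 @ $18.00 + 347 @ $17.20 + 320 @ $16.95 = $13,399.35
Check: goods available $23,985.05 = COGS $10,585.70 + ending $13,399.35

Ending inventory = $13,399.35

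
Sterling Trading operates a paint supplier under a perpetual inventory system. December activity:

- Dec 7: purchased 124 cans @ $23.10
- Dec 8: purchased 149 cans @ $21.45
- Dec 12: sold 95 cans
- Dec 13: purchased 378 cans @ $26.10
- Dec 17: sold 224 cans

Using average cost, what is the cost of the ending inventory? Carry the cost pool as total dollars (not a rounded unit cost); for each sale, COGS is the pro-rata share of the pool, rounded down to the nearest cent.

After Dec 7: 124 on hand, pool $2,864.40 (≈ $23.1000 each)
After Dec 8: 273 on hand, pool $6,060.45 (≈ $22.1995 each)
Dec 12, sell 95: 95/273 × $6,060.45 → $2,108.94
After Dec 13: 556 on hand, pool $13,817.31 (≈ $24.8513 each)
Dec 17, sell 224: 224/556 × $13,817.31 → $5,566.68
Total COGS = $2,108.94 + $5,566.68 = $7,675.62
Ending inventory (cost pool remaining) = $8,250.63

Ending inventory = $8,250.63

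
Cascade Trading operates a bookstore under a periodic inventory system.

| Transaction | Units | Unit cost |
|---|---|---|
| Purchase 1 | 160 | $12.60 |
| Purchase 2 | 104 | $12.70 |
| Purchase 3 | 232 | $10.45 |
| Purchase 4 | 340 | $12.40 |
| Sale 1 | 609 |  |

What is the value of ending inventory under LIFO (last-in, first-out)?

Sale 1 (609) [LIFO — newest first]: 340 @ $12.40 + 232 @ $10.45 + 37 @ $12.70 = $7,110.30
Ending inventory: 160 @ $12.60 + 67 @ $12.70 = $2,866.90

Ending inventory = $2,866.90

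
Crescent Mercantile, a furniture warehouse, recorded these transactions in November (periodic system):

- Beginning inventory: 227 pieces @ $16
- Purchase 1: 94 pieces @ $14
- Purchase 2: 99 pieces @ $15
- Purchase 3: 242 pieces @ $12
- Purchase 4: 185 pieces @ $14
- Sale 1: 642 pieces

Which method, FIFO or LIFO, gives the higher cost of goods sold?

FIFO COGS: 227 @ $16 + 94 @ $14 + 99 @ $15 + 222 @ $12 = $9,097
LIFO COGS: 185 @ $14 + 242 @ $12 + 99 @ $15 + 94 @ $14 + 22 @ $16 = $8,647

FIFO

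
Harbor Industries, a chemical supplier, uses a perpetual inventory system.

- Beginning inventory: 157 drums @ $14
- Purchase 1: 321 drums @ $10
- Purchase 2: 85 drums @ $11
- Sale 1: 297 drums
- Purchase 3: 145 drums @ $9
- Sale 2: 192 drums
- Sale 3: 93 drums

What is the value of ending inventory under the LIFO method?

Sale 1 (297) [LIFO — newest first]: 85 @ $11 + 212 @ $10 = $3,055
Sale 2 (192) [LIFO — newest first]: 145 @ $9 + 47 @ $10 = $1,775
Sale 3 (93) [LIFO — newest first]: 62 @ $10 + 31 @ $14 = $1,054
Total COGS = $3,055 + $1,775 + $1,054 = $5,884
Ending inventory: 126 @ $14 = $1,764

Ending inventory = $1,764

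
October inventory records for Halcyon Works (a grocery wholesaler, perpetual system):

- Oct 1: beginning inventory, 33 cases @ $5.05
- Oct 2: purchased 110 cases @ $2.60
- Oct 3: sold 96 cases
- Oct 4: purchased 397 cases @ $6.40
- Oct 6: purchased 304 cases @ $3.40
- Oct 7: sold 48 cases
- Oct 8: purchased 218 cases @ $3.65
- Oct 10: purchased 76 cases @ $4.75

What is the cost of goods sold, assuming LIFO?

Oct 3, 96 sold [LIFO — newest first]: 96 @ $2.60 = $249.60
Oct 7, 48 sold [LIFO — newest first]: 48 @ $3.40 = $163.20
Total COGS = $249.60 + $163.20 = $412.80
Ending inventory: 33 @ $5.05 + 14 @ $2.60 + 397 @ $6.40 + 256 @ $3.40 + 218 @ $3.65 + 76 @ $4.75 = $4,770.95

COGS = $412.80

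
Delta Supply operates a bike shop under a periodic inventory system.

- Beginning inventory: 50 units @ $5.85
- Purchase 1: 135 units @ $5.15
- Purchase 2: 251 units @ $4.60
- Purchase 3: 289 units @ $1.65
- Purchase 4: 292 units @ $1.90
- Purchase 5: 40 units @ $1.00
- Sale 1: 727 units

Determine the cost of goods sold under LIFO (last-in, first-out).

COGS = $1,559.25

Sale 1 (727) [LIFO — newest first]: 40 @ $1.00 + 292 @ $1.90 + 289 @ $1.65 + 106 @ $4.60 = $1,559.25
Ending inventory: 50 @ $5.85 + 135 @ $5.15 + 145 @ $4.60 = $1,654.75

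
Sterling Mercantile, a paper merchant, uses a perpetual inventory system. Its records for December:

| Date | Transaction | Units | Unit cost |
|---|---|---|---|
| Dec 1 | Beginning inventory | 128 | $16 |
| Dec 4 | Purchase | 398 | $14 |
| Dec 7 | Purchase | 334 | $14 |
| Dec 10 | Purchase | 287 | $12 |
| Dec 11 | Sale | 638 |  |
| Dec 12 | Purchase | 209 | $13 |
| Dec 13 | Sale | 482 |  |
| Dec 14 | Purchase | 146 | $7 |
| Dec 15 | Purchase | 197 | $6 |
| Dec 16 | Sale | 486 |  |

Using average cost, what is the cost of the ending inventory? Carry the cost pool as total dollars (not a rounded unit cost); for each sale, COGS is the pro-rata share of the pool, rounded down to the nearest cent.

After Dec 1: 128 on hand, pool $2,048.00 (≈ $16.0000 each)
After Dec 4: 526 on hand, pool $7,620.00 (≈ $14.4867 each)
After Dec 7: 860 on hand, pool $12,296.00 (≈ $14.2977 each)
After Dec 10: 1147 on hand, pool $15,740.00 (≈ $13.7228 each)
Dec 11, sell 638: 638/1147 × $15,740.00 → $8,755.11
After Dec 12: 718 on hand, pool $9,701.89 (≈ $13.5124 each)
Dec 13, sell 482: 482/718 × $9,701.89 → $6,512.96
After Dec 14: 382 on hand, pool $4,210.93 (≈ $11.0234 each)
After Dec 15: 579 on hand, pool $5,392.93 (≈ $9.3142 each)
Dec 16, sell 486: 486/579 × $5,392.93 → $4,526.70
Total COGS = $8,755.11 + $6,512.96 + $4,526.70 = $19,794.77
Ending inventory (cost pool remaining) = $866.23
Check: goods available $20,661.00 = COGS $19,794.77 + ending $866.23

Ending inventory = $866.23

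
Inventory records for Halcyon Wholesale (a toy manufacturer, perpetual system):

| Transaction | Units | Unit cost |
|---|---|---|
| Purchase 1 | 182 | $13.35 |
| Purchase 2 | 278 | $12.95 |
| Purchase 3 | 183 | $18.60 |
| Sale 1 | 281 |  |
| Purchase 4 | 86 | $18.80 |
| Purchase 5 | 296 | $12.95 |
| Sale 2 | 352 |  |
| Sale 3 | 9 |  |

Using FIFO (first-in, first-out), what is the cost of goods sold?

Sale 1 (281) [FIFO — oldest first]: 182 @ $13.35 + 99 @ $12.95 = $3,711.75
Sale 2 (352) [FIFO — oldest first]: 179 @ $12.95 + 173 @ $18.60 = $5,535.85
Sale 3 (9) [FIFO — oldest first]: 9 @ $18.60 = $167.40
Total COGS = $3,711.75 + $5,535.85 + $167.40 = $9,415.00
Ending inventory: 1 @ $18.60 + 86 @ $18.80 + 296 @ $12.95 = $5,468.60
Check: goods available $14,883.60 = COGS $9,415.00 + ending $5,468.60

COGS = $9,415.00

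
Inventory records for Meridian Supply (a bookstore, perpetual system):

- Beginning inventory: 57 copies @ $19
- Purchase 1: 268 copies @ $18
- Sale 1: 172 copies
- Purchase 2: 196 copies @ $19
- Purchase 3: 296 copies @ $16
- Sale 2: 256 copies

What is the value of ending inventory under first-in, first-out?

Ending inventory = $6,503

Sale 1 (172) [FIFO — oldest first]: 57 @ $19 + 115 @ $18 = $3,153
Sale 2 (256) [FIFO — oldest first]: 153 @ $18 + 103 @ $19 = $4,711
Total COGS = $3,153 + $4,711 = $7,864
Ending inventory: 93 @ $19 + 296 @ $16 = $6,503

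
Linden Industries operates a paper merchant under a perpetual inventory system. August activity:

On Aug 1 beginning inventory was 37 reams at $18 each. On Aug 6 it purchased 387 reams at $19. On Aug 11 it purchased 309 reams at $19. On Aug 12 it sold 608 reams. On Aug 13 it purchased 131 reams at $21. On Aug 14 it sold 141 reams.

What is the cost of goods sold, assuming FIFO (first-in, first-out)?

COGS = $14,226

Aug 12, 608 sold [FIFO — oldest first]: 37 @ $18 + 387 @ $19 + 184 @ $19 = $11,515
Aug 14, 141 sold [FIFO — oldest first]: 125 @ $19 + 16 @ $21 = $2,711
Total COGS = $11,515 + $2,711 = $14,226
Ending inventory: 115 @ $21 = $2,415
Check: goods available $16,641 = COGS $14,226 + ending $2,415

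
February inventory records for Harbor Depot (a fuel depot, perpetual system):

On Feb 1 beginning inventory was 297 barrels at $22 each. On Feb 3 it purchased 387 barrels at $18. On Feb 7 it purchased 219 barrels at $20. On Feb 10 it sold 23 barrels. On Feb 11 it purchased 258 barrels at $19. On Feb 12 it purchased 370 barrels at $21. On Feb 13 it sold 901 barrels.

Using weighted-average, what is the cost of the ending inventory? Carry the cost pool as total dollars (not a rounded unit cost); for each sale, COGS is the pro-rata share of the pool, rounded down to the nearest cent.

After Feb 1: 297 on hand, pool $6,534.00 (≈ $22.0000 each)
After Feb 3: 684 on hand, pool $13,500.00 (≈ $19.7368 each)
After Feb 7: 903 on hand, pool $17,880.00 (≈ $19.8007 each)
Feb 10, sell 23: 23/903 × $17,880.00 → $455.41
After Feb 11: 1138 on hand, pool $22,326.59 (≈ $19.6191 each)
After Feb 12: 1508 on hand, pool $30,096.59 (≈ $19.9580 each)
Feb 13, sell 901: 901/1508 × $30,096.59 → $17,982.11
Total COGS = $455.41 + $17,982.11 = $18,437.52
Ending inventory (cost pool remaining) = $12,114.48

Ending inventory = $12,114.48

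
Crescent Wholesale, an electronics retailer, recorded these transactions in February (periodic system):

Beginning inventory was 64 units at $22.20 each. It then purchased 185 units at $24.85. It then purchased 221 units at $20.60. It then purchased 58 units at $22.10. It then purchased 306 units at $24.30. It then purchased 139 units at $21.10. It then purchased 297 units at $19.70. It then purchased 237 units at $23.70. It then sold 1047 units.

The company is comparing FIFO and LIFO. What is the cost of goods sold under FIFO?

FIFO COGS: 64 @ $22.20 + 185 @ $24.85 + 221 @ $20.60 + 58 @ $22.10 + 306 @ $24.30 + 139 @ $21.10 + 74 @ $19.70 = $23,678.95
LIFO COGS: 237 @ $23.70 + 297 @ $19.70 + 139 @ $21.10 + 306 @ $24.30 + 58 @ $22.10 + 10 @ $20.60 = $23,324.30

COGS = $23,678.95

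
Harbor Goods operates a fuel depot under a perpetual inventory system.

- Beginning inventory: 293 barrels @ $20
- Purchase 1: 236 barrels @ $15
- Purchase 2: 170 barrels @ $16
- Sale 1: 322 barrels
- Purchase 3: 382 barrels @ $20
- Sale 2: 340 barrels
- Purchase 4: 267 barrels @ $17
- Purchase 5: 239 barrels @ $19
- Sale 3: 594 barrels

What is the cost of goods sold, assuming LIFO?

COGS = $22,410

Sale 1 (322) [LIFO — newest first]: 170 @ $16 + 152 @ $15 = $5,000
Sale 2 (340) [LIFO — newest first]: 340 @ $20 = $6,800
Sale 3 (594) [LIFO — newest first]: 239 @ $19 + 267 @ $17 + 42 @ $20 + 46 @ $15 = $10,610
Total COGS = $5,000 + $6,800 + $10,610 = $22,410
Ending inventory: 293 @ $20 + 38 @ $15 = $6,430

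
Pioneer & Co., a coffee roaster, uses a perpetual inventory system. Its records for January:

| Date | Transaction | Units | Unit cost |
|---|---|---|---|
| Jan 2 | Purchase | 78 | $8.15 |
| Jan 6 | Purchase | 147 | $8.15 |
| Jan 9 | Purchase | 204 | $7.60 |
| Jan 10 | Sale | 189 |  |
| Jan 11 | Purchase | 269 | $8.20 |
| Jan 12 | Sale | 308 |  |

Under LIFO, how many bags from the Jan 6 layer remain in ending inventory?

123

Jan 10, 189 sold [LIFO — newest first]: 189 @ $7.60 = $1,436.40
Jan 12, 308 sold [LIFO — newest first]: 269 @ $8.20 + 15 @ $7.60 + 24 @ $8.15 = $2,515.40
Total COGS = $1,436.40 + $2,515.40 = $3,951.80
Ending inventory: 78 @ $8.15 + 123 @ $8.15 = $1,638.15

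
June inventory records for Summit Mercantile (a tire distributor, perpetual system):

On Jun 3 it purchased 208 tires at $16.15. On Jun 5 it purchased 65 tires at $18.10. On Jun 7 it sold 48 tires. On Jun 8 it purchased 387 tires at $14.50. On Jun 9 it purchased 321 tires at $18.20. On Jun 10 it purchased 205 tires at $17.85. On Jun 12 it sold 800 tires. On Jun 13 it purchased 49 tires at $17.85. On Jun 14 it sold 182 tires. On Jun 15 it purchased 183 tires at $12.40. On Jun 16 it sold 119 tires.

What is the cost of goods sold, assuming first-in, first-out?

Jun 7, 48 sold [FIFO — oldest first]: 48 @ $16.15 = $775.20
Jun 12, 800 sold [FIFO — oldest first]: 160 @ $16.15 + 65 @ $18.10 + 387 @ $14.50 + 188 @ $18.20 = $12,793.60
Jun 14, 182 sold [FIFO — oldest first]: 133 @ $18.20 + 49 @ $17.85 = $3,295.25
Jun 16, 119 sold [FIFO — oldest first]: 119 @ $17.85 = $2,124.15
Total COGS = $775.20 + $12,793.60 + $3,295.25 + $2,124.15 = $18,988.20
Ending inventory: 37 @ $17.85 + 49 @ $17.85 + 183 @ $12.40 = $3,804.30

COGS = $18,988.20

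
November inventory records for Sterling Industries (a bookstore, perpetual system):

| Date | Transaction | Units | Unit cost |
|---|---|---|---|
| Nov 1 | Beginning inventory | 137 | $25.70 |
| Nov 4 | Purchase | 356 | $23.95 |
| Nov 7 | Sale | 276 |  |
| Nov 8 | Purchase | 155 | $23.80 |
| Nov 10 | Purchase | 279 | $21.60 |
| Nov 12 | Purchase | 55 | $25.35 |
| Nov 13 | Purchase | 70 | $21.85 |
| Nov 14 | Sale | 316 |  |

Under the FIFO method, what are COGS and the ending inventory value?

COGS = $14,403.30; ending inventory = $10,282.95

Nov 7, 276 sold [FIFO — oldest first]: 137 @ $25.70 + 139 @ $23.95 = $6,849.95
Nov 14, 316 sold [FIFO — oldest first]: 217 @ $23.95 + 99 @ $23.80 = $7,553.35
Total COGS = $6,849.95 + $7,553.35 = $14,403.30
Ending inventory: 56 @ $23.80 + 279 @ $21.60 + 55 @ $25.35 + 70 @ $21.85 = $10,282.95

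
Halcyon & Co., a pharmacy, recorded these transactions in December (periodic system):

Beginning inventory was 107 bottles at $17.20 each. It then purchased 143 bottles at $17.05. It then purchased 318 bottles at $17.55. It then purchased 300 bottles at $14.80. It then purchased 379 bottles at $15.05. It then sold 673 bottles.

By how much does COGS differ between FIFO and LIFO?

$1,358.30

FIFO COGS: 107 @ $17.20 + 143 @ $17.05 + 318 @ $17.55 + 105 @ $14.80 = $11,413.45
LIFO COGS: 379 @ $15.05 + 294 @ $14.80 = $10,055.15
Difference = |$11,413.45 − $10,055.15| = $1,358.30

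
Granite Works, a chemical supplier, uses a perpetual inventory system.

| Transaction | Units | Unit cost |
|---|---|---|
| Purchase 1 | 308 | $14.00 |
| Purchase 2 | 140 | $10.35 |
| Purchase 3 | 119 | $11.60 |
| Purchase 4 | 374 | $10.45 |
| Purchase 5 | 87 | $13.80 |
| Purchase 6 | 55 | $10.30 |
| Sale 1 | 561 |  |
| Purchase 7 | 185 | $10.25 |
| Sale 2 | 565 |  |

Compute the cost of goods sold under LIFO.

Sale 1 (561) [LIFO — newest first]: 55 @ $10.30 + 87 @ $13.80 + 374 @ $10.45 + 45 @ $11.60 = $6,197.40
Sale 2 (565) [LIFO — newest first]: 185 @ $10.25 + 74 @ $11.60 + 140 @ $10.35 + 166 @ $14.00 = $6,527.65
Total COGS = $6,197.40 + $6,527.65 = $12,725.05
Ending inventory: 142 @ $14.00 = $1,988.00

COGS = $12,725.05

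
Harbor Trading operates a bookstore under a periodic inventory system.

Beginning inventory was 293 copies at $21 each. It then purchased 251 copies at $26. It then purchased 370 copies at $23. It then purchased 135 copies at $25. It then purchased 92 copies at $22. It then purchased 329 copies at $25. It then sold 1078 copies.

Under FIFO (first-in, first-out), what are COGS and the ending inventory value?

COGS = $25,202; ending inventory = $9,611

Sale 1 (1078) [FIFO — oldest first]: 293 @ $21 + 251 @ $26 + 370 @ $23 + 135 @ $25 + 29 @ $22 = $25,202
Ending inventory: 63 @ $22 + 329 @ $25 = $9,611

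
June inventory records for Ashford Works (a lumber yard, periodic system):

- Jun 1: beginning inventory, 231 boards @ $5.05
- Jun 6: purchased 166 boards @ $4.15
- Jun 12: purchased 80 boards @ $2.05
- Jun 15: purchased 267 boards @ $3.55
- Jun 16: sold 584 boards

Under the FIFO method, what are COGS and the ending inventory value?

Jun 16, 584 sold [FIFO — oldest first]: 231 @ $5.05 + 166 @ $4.15 + 80 @ $2.05 + 107 @ $3.55 = $2,399.30
Ending inventory: 160 @ $3.55 = $568.00

COGS = $2,399.30; ending inventory = $568.00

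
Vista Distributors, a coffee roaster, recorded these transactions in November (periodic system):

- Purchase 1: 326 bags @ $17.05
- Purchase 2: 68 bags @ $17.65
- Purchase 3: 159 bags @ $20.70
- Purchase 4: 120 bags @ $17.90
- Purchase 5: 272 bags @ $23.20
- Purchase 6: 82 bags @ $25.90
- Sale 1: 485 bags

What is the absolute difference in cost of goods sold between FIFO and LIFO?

FIFO COGS: 326 @ $17.05 + 68 @ $17.65 + 91 @ $20.70 = $8,642.20
LIFO COGS: 82 @ $25.90 + 272 @ $23.20 + 120 @ $17.90 + 11 @ $20.70 = $10,809.90
Difference = |$8,642.20 − $10,809.90| = $2,167.70

$2,167.70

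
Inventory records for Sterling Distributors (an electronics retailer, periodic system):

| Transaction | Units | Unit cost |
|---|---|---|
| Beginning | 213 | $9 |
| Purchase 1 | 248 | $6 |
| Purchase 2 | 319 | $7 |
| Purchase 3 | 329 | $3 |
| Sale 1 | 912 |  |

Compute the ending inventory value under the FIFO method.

Ending inventory = $591

Sale 1 (912) [FIFO — oldest first]: 213 @ $9 + 248 @ $6 + 319 @ $7 + 132 @ $3 = $6,034
Ending inventory: 197 @ $3 = $591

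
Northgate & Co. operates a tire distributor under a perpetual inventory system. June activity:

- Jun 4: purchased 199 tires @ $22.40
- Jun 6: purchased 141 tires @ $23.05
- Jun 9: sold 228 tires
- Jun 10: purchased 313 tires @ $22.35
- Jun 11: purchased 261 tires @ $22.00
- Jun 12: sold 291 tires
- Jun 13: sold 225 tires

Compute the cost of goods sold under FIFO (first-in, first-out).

Jun 9, 228 sold [FIFO — oldest first]: 199 @ $22.40 + 29 @ $23.05 = $5,126.05
Jun 12, 291 sold [FIFO — oldest first]: 112 @ $23.05 + 179 @ $22.35 = $6,582.25
Jun 13, 225 sold [FIFO — oldest first]: 134 @ $22.35 + 91 @ $22.00 = $4,996.90
Total COGS = $5,126.05 + $6,582.25 + $4,996.90 = $16,705.20
Ending inventory: 170 @ $22.00 = $3,740.00
Check: goods available $20,445.20 = COGS $16,705.20 + ending $3,740.00

COGS = $16,705.20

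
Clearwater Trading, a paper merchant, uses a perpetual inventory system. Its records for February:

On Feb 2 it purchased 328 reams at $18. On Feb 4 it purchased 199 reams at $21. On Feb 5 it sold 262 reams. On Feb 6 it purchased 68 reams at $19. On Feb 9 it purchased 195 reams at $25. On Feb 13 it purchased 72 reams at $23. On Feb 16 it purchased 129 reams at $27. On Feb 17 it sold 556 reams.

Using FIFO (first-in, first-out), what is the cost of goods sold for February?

COGS = $16,894

Feb 5, 262 sold [FIFO — oldest first]: 262 @ $18 = $4,716
Feb 17, 556 sold [FIFO — oldest first]: 66 @ $18 + 199 @ $21 + 68 @ $19 + 195 @ $25 + 28 @ $23 = $12,178
Total COGS = $4,716 + $12,178 = $16,894
Ending inventory: 44 @ $23 + 129 @ $27 = $4,495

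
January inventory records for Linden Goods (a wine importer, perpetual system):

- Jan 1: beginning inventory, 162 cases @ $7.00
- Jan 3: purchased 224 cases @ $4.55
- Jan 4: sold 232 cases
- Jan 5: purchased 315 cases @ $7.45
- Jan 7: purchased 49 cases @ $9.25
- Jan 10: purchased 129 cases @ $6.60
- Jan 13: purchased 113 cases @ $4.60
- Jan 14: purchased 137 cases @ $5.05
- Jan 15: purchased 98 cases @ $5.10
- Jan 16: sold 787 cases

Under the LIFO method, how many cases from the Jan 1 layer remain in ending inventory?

154

Jan 4, 232 sold [LIFO — newest first]: 224 @ $4.55 + 8 @ $7.00 = $1,075.20
Jan 16, 787 sold [LIFO — newest first]: 98 @ $5.10 + 137 @ $5.05 + 113 @ $4.60 + 129 @ $6.60 + 49 @ $9.25 + 261 @ $7.45 = $4,960.55
Total COGS = $1,075.20 + $4,960.55 = $6,035.75
Ending inventory: 154 @ $7.00 + 54 @ $7.45 = $1,480.30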